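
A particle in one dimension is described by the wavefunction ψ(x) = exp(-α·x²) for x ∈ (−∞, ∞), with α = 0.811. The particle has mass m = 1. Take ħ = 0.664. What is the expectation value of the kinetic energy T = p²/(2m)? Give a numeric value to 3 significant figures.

0.179

T = −(ħ²/2m) d²/dx², so ⟨T⟩ = −(ħ²/2m) ∫ ψ*·ψ'' dx / ∫|ψ|² dx; with m = 1.
Gaussian moments: ∫x^(2j)·e^(−2αx²) dx = (2j−1)!!/(4α)^j · √(π/(2α)), odd powers integrate to 0; here √(π/(2α)) = 1.3917. Derivatives: d/dx e^(−αx²) = −2αx·e^(−αx²), d²/dx² e^(−αx²) = (4α²x² − 2α)·e^(−αx²).
State is unnormalized: ∫|ψ|² dx = 1.3917, and ∫ψ*·(−ħ²/2m · ψ'') dx = 0.24881, so ⟨T⟩ = 0.24881 / 1.3917.
⟨T⟩ = 0.17878.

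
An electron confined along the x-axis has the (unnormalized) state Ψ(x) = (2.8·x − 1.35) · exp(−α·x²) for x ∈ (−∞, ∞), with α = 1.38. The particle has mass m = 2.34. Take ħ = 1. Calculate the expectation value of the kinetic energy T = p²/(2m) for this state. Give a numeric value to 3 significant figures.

T = −(ħ²/2m) d²/dx², so ⟨T⟩ = −(ħ²/2m) ∫ Ψ*·Ψ'' dx / ∫|Ψ|² dx; with m = 2.34.
Expand each integrand as polynomial × e^(−2αx²) and use ∫x^(2j)·e^(−2αx²) dx = (2j−1)!!/(4α)^j · √(π/(2α)), odd powers → 0; here √(π/(2α)) = 1.0669. Differentiate with the product rule, d/dx e^(−αx²) = −2αx·e^(−αx²).
State is unnormalized: ∫|Ψ|² dx = 3.4597, and ∫Ψ*·(−ħ²/2m · Ψ'') dx = 1.9138, so ⟨T⟩ = 1.9138 / 3.4597.
⟨T⟩ = 0.55317.

0.553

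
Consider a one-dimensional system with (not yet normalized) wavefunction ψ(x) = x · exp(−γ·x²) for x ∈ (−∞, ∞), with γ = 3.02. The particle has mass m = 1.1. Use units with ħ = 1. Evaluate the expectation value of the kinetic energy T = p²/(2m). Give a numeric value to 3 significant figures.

4.12

T = −(ħ²/2m) d²/dx², so ⟨T⟩ = −(ħ²/2m) ∫ ψ*·ψ'' dx / ∫|ψ|² dx; with m = 1.1.
Expand each integrand as polynomial × e^(−2γx²) and use ∫x^(2j)·e^(−2γx²) dx = (2j−1)!!/(4γ)^j · √(π/(2γ)), odd powers → 0; here √(π/(2γ)) = 0.72120. Differentiate with the product rule, d/dx e^(−γx²) = −2γx·e^(−γx²).
State is unnormalized: ∫|ψ|² dx = 0.059702, and ∫ψ*·(−ħ²/2m · ψ'') dx = 0.24586, so ⟨T⟩ = 0.24586 / 0.059702.
⟨T⟩ = 4.1182.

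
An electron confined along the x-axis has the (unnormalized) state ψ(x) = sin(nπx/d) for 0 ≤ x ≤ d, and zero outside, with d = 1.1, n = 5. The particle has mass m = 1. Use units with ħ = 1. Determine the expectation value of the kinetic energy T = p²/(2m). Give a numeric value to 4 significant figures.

102.0

T = −(ħ²/2m) d²/dx², so ⟨T⟩ = −(ħ²/2m) ∫ ψ*·ψ'' dx / ∫|ψ|² dx; with m = 1.
d/dx sin(nπx/d) = (nπ/d)·cos(nπx/d) and d²/dx² sin(nπx/d) = −(nπ/d)²·sin(nπx/d); on 0 ≤ x ≤ d, ∫sin²(nπx/d) dx = d/2 and ∫sin(nπx/d)·cos(nπx/d) dx = 0.
State is unnormalized: ∫|ψ|² dx = 0.55000, and ∫ψ*·(−ħ²/2m · ψ'') dx = 56.077, so ⟨T⟩ = 56.077 / 0.55000.
⟨T⟩ = 101.96.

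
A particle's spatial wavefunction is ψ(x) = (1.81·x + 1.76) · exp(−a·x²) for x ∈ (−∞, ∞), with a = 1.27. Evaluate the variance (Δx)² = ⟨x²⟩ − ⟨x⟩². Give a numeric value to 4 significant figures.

0.1524

Compute ⟨x⟩ and ⟨x²⟩ separately, then (Δx)² = ⟨x²⟩ − ⟨x⟩².
Expand each integrand as polynomial × e^(−2ax²) and use ∫x^(2j)·e^(−2ax²) dx = (2j−1)!!/(4a)^j · √(π/(2a)), odd powers → 0; here √(π/(2a)) = 1.1121.
Normalization: ∫|ψ|² dx = 4.1622.
⟨x⟩ = 0.33512 and ⟨x²⟩ = 0.26469.
(Δx)² = 0.26469 − (0.33512)² = 0.15239.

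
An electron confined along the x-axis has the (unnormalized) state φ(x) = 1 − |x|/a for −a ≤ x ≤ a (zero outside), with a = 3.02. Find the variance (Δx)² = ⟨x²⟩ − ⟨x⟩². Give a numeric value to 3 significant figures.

Compute ⟨x⟩ and ⟨x²⟩ separately, then (Δx)² = ⟨x²⟩ − ⟨x⟩².
φ is even, so ∫ over [−a, a] = 2∫₀ᵃ with φ = 1 − x/a there: ∫₀ᵃ (1 − x/a)² dx = a/3, ∫₀ᵃ x²(1 − x/a)² dx = a³/30, ∫₀ᵃ x⁴(1 − x/a)² dx = a⁵/105.
Normalization: ∫|φ|² dx = 2.0133.
⟨x⟩ = 0.0000 and ⟨x²⟩ = 0.91204.
(Δx)² = 0.91204 − (0.0000)² = 0.91204.

0.912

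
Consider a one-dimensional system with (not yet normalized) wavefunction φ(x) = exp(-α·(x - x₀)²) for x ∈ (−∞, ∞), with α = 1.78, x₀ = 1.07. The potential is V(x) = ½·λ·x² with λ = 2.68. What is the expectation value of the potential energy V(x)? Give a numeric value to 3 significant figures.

1.72

⟨V⟩ = ∫ V(x)·|φ|² dx / ∫|φ|² dx.
Gaussian moments (u = x − x₀): ∫u^(2j)·e^(−2αu²) du = (2j−1)!!/(4α)^j · √(π/(2α)), odd powers integrate to 0; here √(π/(2α)) = 0.93940.
State is unnormalized: ∫|φ|² dx = 0.93940, and ∫φ*·V(x)·φ dx = 1.6180, so ⟨V⟩ = 1.6180 / 0.93940.
⟨V⟩ = 1.7224.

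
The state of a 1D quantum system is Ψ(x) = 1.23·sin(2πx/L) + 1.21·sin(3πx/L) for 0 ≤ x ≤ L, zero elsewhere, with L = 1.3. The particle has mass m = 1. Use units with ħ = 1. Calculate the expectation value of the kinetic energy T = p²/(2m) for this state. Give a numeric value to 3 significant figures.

T = −(ħ²/2m) d²/dx², so ⟨T⟩ = −(ħ²/2m) ∫ Ψ*·Ψ'' dx / ∫|Ψ|² dx; with m = 1.
d²/dx² sin(jπx/L) = −(jπ/L)²·sin(jπx/L); on 0 ≤ x ≤ L, ∫sin²(jπx/L) dx = L/2 and ∫sin(jπx/L)·sin(lπx/L) dx = 0 for j ≠ l, so only diagonal terms survive in ∫|Ψ|² and ∫Ψ·Ψ″; ∫Ψ·Ψ′ dx = [Ψ²/2] between the walls = 0.
State is unnormalized: ∫|Ψ|² dx = 1.9351, and ∫Ψ*·(−ħ²/2m · Ψ'') dx = 36.496, so ⟨T⟩ = 36.496 / 1.9351.
⟨T⟩ = 18.860.

18.9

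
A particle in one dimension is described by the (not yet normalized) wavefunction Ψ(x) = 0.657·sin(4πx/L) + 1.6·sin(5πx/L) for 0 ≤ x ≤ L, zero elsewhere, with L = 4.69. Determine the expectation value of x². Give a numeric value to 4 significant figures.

⟨x²⟩ = ∫ x²·|Ψ|² dx / ∫|Ψ|² dx (integrals over the domain).
On 0 ≤ x ≤ L (j ≠ l): ∫sin²(jπx/L) dx = L/2, ∫sin(jπx/L)·sin(lπx/L) dx = 0; diagonal moments ∫x·sin²(jπx/L) dx = L²/4, ∫x²·sin²(jπx/L) dx = L³·(1/6 − 1/(4j²π²)); cross terms ∫x·sin(jπx/L)·sin(lπx/L) dx = 0 for j + l even and −4jlL²/(π²(j² − l²)²) for j + l odd, ∫x²·sin(jπx/L)·sin(lπx/L) dx = (−1)^(j+l)·4jlL³/(π²(j² − l²)²); higher powers the same way via product-to-sum and parts.
State is unnormalized: ∫|Ψ|² dx = 7.0154, and ∫Ψ*·x²·Ψ dx = 29.395, so ⟨x²⟩ = 29.395 / 7.0154.
⟨x²⟩ = 4.1901.

4.190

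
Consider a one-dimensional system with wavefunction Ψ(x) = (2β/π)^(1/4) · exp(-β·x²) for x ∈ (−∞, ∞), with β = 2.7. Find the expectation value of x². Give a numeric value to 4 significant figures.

⟨x²⟩ = ∫ x²·|Ψ|² dx (integrals over the domain).
Gaussian moments: ∫x^(2j)·e^(−2βx²) dx = (2j−1)!!/(4β)^j · √(π/(2β)), odd powers integrate to 0; here √(π/(2β)) = 0.76274.
⟨x²⟩ = 0.092593.

0.09259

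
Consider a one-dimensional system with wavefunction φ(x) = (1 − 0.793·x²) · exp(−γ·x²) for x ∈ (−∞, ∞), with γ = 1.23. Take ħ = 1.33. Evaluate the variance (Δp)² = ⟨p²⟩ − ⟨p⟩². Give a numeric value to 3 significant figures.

4.33

Compute ⟨p⟩ and ⟨p²⟩ separately; (Δp)² = ⟨p²⟩ − ⟨p⟩².
Expand each integrand as polynomial × e^(−2γx²) and use ∫x^(2j)·e^(−2γx²) dx = (2j−1)!!/(4γ)^j · √(π/(2γ)), odd powers → 0; here √(π/(2γ)) = 1.1301. Differentiate with the product rule, d/dx e^(−γx²) = −2γx·e^(−γx²).
Normalization: ∫|φ|² dx = 0.85386.
⟨p⟩ = 0.0000 and ⟨p²⟩ = 4.3315.
(Δp)² = 4.3315 − (0.0000)² = 4.3315.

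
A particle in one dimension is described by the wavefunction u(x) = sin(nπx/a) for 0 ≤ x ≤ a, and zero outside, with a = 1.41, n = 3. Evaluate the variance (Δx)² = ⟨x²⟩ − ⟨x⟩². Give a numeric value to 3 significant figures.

Compute ⟨x⟩ and ⟨x²⟩ separately, then (Δx)² = ⟨x²⟩ − ⟨x⟩².
With sin²θ = (1 − cos2θ)/2 on 0 ≤ x ≤ a: ∫sin²(nπx/a) dx = a/2, ∫x·sin²(nπx/a) dx = a²/4, ∫x²·sin²(nπx/a) dx = a³·(1/6 − 1/(4n²π²)); higher powers xᵏ the same way, integrating xᵏ·cos(2nπx/a) by parts.
Normalization: ∫|u|² dx = 0.70500.
⟨x⟩ = 0.70500 and ⟨x²⟩ = 0.65151.
(Δx)² = 0.65151 − (0.70500)² = 0.15448.

0.154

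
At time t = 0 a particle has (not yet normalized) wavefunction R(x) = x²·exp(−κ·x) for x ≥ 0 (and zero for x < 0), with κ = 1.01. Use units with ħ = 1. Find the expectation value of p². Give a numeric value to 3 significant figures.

0.340

p² R = −ħ² d²R/dx²; ⟨p²⟩ = −ħ² ∫ R*·R'' dx / ∫|R|² dx.
Differentiate x²·exp(−κ·x) with the product rule; every integrand then reduces to terms xʲ·e^(−2κx) on [0, ∞), with ∫₀^∞ xʲ·e^(−2κx) dx = j!/(2κ)^(j+1).
State is unnormalized: ∫|R|² dx = 0.71360, and ∫R*·(−ħ² R'') dx = 0.24265, so ⟨p²⟩ = 0.24265 / 0.71360.
⟨p²⟩ = 0.34003.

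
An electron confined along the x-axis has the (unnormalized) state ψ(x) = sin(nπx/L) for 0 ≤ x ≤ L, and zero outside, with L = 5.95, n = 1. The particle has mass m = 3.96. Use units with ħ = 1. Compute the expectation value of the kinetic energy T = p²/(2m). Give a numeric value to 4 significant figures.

0.03520

T = −(ħ²/2m) d²/dx², so ⟨T⟩ = −(ħ²/2m) ∫ ψ*·ψ'' dx / ∫|ψ|² dx; with m = 3.96.
d/dx sin(nπx/L) = (nπ/L)·cos(nπx/L) and d²/dx² sin(nπx/L) = −(nπ/L)²·sin(nπx/L); on 0 ≤ x ≤ L, ∫sin²(nπx/L) dx = L/2 and ∫sin(nπx/L)·cos(nπx/L) dx = 0.
State is unnormalized: ∫|ψ|² dx = 2.9750, and ∫ψ*·(−ħ²/2m · ψ'') dx = 0.10472, so ⟨T⟩ = 0.10472 / 2.9750.
⟨T⟩ = 0.035200.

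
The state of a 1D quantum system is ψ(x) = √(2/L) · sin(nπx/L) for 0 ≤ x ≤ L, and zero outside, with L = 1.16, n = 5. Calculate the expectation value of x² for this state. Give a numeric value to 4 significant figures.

0.4458

⟨x²⟩ = ∫ x²·|ψ|² dx (integrals over the domain).
With sin²θ = (1 − cos2θ)/2 on 0 ≤ x ≤ L: ∫sin²(nπx/L) dx = L/2, ∫x·sin²(nπx/L) dx = L²/4, ∫x²·sin²(nπx/L) dx = L³·(1/6 − 1/(4n²π²)); higher powers xᵏ the same way, integrating xᵏ·cos(2nπx/L) by parts.
⟨x²⟩ = 0.44581.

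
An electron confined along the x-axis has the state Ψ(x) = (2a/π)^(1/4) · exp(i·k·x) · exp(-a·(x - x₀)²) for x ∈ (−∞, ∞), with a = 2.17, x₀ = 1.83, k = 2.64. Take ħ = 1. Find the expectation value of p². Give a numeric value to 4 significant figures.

p² Ψ = −ħ² d²Ψ/dx²; ⟨p²⟩ = −ħ² ∫ Ψ*·Ψ'' dx.
Gaussian moments (u = x − x₀): ∫u^(2j)·e^(−2au²) du = (2j−1)!!/(4a)^j · √(π/(2a)), odd powers integrate to 0; here √(π/(2a)) = 0.85081. Derivatives: Ψ′ = (ik − 2au)·Ψ, Ψ″ = ((ik − 2au)² − 2a)·Ψ; the odd-in-u pieces drop out.
⟨p²⟩ = 9.1396.

9.140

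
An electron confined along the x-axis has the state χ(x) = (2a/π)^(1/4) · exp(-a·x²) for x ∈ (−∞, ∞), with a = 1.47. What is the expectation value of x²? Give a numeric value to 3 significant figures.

⟨x²⟩ = ∫ x²·|χ|² dx (integrals over the domain).
Gaussian moments: ∫x^(2j)·e^(−2ax²) dx = (2j−1)!!/(4a)^j · √(π/(2a)), odd powers integrate to 0; here √(π/(2a)) = 1.0337.
⟨x²⟩ = 0.17007.

0.170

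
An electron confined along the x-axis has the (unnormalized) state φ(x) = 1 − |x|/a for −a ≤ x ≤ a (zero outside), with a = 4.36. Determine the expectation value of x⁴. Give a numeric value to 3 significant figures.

10.3

⟨x⁴⟩ = ∫ x⁴·|φ|² dx / ∫|φ|² dx (integrals over the domain).
φ is even, so ∫ over [−a, a] = 2∫₀ᵃ with φ = 1 − x/a there: ∫₀ᵃ (1 − x/a)² dx = a/3, ∫₀ᵃ x²(1 − x/a)² dx = a³/30, ∫₀ᵃ x⁴(1 − x/a)² dx = a⁵/105.
State is unnormalized: ∫|φ|² dx = 2.9067, and ∫φ*·x⁴·φ dx = 30.010, so ⟨x⁴⟩ = 30.010 / 2.9067.
⟨x⁴⟩ = 10.325.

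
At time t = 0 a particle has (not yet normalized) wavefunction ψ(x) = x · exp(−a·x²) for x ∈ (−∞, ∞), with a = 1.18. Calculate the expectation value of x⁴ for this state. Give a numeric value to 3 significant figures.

⟨x⁴⟩ = ∫ x⁴·|ψ|² dx / ∫|ψ|² dx (integrals over the domain).
Expand each integrand as polynomial × e^(−2ax²) and use ∫x^(2j)·e^(−2ax²) dx = (2j−1)!!/(4a)^j · √(π/(2a)), odd powers → 0; here √(π/(2a)) = 1.1538.
State is unnormalized: ∫|ψ|² dx = 0.24444, and ∫ψ*·x⁴·ψ dx = 0.16458, so ⟨x⁴⟩ = 0.16458 / 0.24444.
⟨x⁴⟩ = 0.67330.

0.673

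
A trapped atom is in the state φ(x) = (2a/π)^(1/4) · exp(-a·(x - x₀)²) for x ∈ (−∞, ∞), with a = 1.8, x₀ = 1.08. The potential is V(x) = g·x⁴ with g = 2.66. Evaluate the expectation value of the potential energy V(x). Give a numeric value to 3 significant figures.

⟨V⟩ = ∫ V(x)·|φ|² dx.
Gaussian moments (u = x − x₀): ∫u^(2j)·e^(−2au²) du = (2j−1)!!/(4a)^j · √(π/(2a)), odd powers integrate to 0; here √(π/(2a)) = 0.93417.
⟨V⟩ = 6.3584.

6.36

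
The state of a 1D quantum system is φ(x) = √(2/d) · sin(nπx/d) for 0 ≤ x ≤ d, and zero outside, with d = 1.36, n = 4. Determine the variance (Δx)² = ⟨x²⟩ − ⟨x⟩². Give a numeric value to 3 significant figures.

0.148

Compute ⟨x⟩ and ⟨x²⟩ separately, then (Δx)² = ⟨x²⟩ − ⟨x⟩².
With sin²θ = (1 − cos2θ)/2 on 0 ≤ x ≤ d: ∫sin²(nπx/d) dx = d/2, ∫x·sin²(nπx/d) dx = d²/4, ∫x²·sin²(nπx/d) dx = d³·(1/6 − 1/(4n²π²)); higher powers xᵏ the same way, integrating xᵏ·cos(2nπx/d) by parts.
⟨x⟩ = 0.68000 and ⟨x²⟩ = 0.61068.
(Δx)² = 0.61068 − (0.68000)² = 0.14828.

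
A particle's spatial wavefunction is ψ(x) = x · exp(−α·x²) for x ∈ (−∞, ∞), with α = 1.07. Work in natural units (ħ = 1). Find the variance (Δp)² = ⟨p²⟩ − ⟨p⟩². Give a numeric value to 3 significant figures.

Compute ⟨p⟩ and ⟨p²⟩ separately; (Δp)² = ⟨p²⟩ − ⟨p⟩².
Expand each integrand as polynomial × e^(−2αx²) and use ∫x^(2j)·e^(−2αx²) dx = (2j−1)!!/(4α)^j · √(π/(2α)), odd powers → 0; here √(π/(2α)) = 1.2116. Differentiate with the product rule, d/dx e^(−αx²) = −2αx·e^(−αx²).
Normalization: ∫|ψ|² dx = 0.28309.
⟨p⟩ = 0.0000 and ⟨p²⟩ = 3.2100.
(Δp)² = 3.2100 − (0.0000)² = 3.2100.

3.21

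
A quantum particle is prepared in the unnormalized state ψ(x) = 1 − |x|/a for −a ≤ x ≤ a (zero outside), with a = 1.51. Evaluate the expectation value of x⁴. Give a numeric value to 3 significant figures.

0.149

⟨x⁴⟩ = ∫ x⁴·|ψ|² dx / ∫|ψ|² dx (integrals over the domain).
ψ is even, so ∫ over [−a, a] = 2∫₀ᵃ with ψ = 1 − x/a there: ∫₀ᵃ (1 − x/a)² dx = a/3, ∫₀ᵃ x²(1 − x/a)² dx = a³/30, ∫₀ᵃ x⁴(1 − x/a)² dx = a⁵/105.
State is unnormalized: ∫|ψ|² dx = 1.0067, and ∫ψ*·x⁴·ψ dx = 0.14953, so ⟨x⁴⟩ = 0.14953 / 1.0067.
⟨x⁴⟩ = 0.14854.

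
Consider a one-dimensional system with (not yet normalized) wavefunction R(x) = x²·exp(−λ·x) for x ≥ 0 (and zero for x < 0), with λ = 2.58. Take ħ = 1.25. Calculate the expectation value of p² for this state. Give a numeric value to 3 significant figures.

p² R = −ħ² d²R/dx²; ⟨p²⟩ = −ħ² ∫ R*·R'' dx / ∫|R|² dx.
Differentiate x²·exp(−λ·x) with the product rule; every integrand then reduces to terms xʲ·e^(−2λx) on [0, ∞), with ∫₀^∞ xʲ·e^(−2λx) dx = j!/(2λ)^(j+1).
State is unnormalized: ∫|R|² dx = 0.0065609, and ∫R*·(−ħ² R'') dx = 0.022746, so ⟨p²⟩ = 0.022746 / 0.0065609.
⟨p²⟩ = 3.4669.

3.47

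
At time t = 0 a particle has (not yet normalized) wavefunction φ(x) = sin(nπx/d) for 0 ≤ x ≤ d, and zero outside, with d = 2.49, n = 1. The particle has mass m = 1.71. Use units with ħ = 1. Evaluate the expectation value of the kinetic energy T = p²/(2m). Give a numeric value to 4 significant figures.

T = −(ħ²/2m) d²/dx², so ⟨T⟩ = −(ħ²/2m) ∫ φ*·φ'' dx / ∫|φ|² dx; with m = 1.71.
d/dx sin(nπx/d) = (nπ/d)·cos(nπx/d) and d²/dx² sin(nπx/d) = −(nπ/d)²·sin(nπx/d); on 0 ≤ x ≤ d, ∫sin²(nπx/d) dx = d/2 and ∫sin(nπx/d)·cos(nπx/d) dx = 0.
State is unnormalized: ∫|φ|² dx = 1.2450, and ∫φ*·(−ħ²/2m · φ'') dx = 0.57949, so ⟨T⟩ = 0.57949 / 1.2450.
⟨T⟩ = 0.46545.

0.4655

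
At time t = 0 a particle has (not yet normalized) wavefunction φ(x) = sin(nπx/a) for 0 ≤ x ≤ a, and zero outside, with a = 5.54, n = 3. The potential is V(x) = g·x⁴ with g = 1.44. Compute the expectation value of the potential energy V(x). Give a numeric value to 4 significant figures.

256.3

⟨V⟩ = ∫ V(x)·|φ|² dx / ∫|φ|² dx.
With sin²θ = (1 − cos2θ)/2 on 0 ≤ x ≤ a: ∫sin²(nπx/a) dx = a/2, ∫x·sin²(nπx/a) dx = a²/4, ∫x²·sin²(nπx/a) dx = a³·(1/6 − 1/(4n²π²)); higher powers xᵏ the same way, integrating xᵏ·cos(2nπx/a) by parts.
State is unnormalized: ∫|φ|² dx = 2.7700, and ∫φ*·V(x)·φ dx = 709.88, so ⟨V⟩ = 709.88 / 2.7700.
⟨V⟩ = 256.28.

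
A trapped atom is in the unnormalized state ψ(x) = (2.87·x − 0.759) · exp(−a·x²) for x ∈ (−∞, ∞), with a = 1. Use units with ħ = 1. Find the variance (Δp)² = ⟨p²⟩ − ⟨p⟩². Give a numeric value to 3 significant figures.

2.56

Compute ⟨p⟩ and ⟨p²⟩ separately; (Δp)² = ⟨p²⟩ − ⟨p⟩².
Expand each integrand as polynomial × e^(−2ax²) and use ∫x^(2j)·e^(−2ax²) dx = (2j−1)!!/(4a)^j · √(π/(2a)), odd powers → 0; here √(π/(2a)) = 1.2533. Differentiate with the product rule, d/dx e^(−ax²) = −2ax·e^(−ax²).
Normalization: ∫|ψ|² dx = 3.3029.
⟨p⟩ = 0.0000 and ⟨p²⟩ = 2.5628.
(Δp)² = 2.5628 − (0.0000)² = 2.5628.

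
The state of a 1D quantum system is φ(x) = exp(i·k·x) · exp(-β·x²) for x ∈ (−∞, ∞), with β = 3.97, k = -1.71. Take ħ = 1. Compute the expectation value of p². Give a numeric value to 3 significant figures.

6.89

p² φ = −ħ² d²φ/dx²; ⟨p²⟩ = −ħ² ∫ φ*·φ'' dx / ∫|φ|² dx.
Gaussian moments: ∫x^(2j)·e^(−2βx²) dx = (2j−1)!!/(4β)^j · √(π/(2β)), odd powers integrate to 0; here √(π/(2β)) = 0.62902. Derivatives: φ′ = (ik − 2βx)·φ, φ″ = ((ik − 2βx)² − 2β)·φ; the odd-in-x pieces drop out.
State is unnormalized: ∫|φ|² dx = 0.62902, and ∫φ*·(−ħ² φ'') dx = 4.3365, so ⟨p²⟩ = 4.3365 / 0.62902.
⟨p²⟩ = 6.8941.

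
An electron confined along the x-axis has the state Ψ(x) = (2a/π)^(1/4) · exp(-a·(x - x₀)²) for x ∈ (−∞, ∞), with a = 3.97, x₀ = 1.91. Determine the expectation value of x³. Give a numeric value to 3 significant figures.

⟨x³⟩ = ∫ x³·|Ψ|² dx (integrals over the domain).
Gaussian moments (u = x − x₀): ∫u^(2j)·e^(−2au²) du = (2j−1)!!/(4a)^j · √(π/(2a)), odd powers integrate to 0; here √(π/(2a)) = 0.62902.
⟨x³⟩ = 7.3287.

7.33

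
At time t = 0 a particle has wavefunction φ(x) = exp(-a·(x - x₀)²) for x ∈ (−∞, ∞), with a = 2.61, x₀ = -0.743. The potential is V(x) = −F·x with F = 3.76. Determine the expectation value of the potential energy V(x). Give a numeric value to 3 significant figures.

2.79

⟨V⟩ = ∫ V(x)·|φ|² dx / ∫|φ|² dx.
Gaussian moments (u = x − x₀): ∫u^(2j)·e^(−2au²) du = (2j−1)!!/(4a)^j · √(π/(2a)), odd powers integrate to 0; here √(π/(2a)) = 0.77578.
State is unnormalized: ∫|φ|² dx = 0.77578, and ∫φ*·V(x)·φ dx = 2.1673, so ⟨V⟩ = 2.1673 / 0.77578.
⟨V⟩ = 2.7937.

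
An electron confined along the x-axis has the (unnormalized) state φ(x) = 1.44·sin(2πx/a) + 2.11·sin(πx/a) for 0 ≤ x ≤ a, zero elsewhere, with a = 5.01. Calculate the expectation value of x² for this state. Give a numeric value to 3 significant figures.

3.19

⟨x²⟩ = ∫ x²·|φ|² dx / ∫|φ|² dx (integrals over the domain).
On 0 ≤ x ≤ a (j ≠ l): ∫sin²(jπx/a) dx = a/2, ∫sin(jπx/a)·sin(lπx/a) dx = 0; diagonal moments ∫x·sin²(jπx/a) dx = a²/4, ∫x²·sin²(jπx/a) dx = a³·(1/6 − 1/(4j²π²)); cross terms ∫x·sin(jπx/a)·sin(lπx/a) dx = 0 for j + l even and −4jla²/(π²(j² − l²)²) for j + l odd, ∫x²·sin(jπx/a)·sin(lπx/a) dx = (−1)^(j+l)·4jla³/(π²(j² − l²)²); higher powers the same way via product-to-sum and parts.
State is unnormalized: ∫|φ|² dx = 16.347, and ∫φ*·x²·φ dx = 52.113, so ⟨x²⟩ = 52.113 / 16.347.
⟨x²⟩ = 3.1880.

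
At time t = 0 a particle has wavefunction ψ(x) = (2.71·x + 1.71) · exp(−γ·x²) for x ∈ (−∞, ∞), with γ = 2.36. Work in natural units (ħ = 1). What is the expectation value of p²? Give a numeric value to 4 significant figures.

p² ψ = −ħ² d²ψ/dx²; ⟨p²⟩ = −ħ² ∫ ψ*·ψ'' dx / ∫|ψ|² dx.
Expand each integrand as polynomial × e^(−2γx²) and use ∫x^(2j)·e^(−2γx²) dx = (2j−1)!!/(4γ)^j · √(π/(2γ)), odd powers → 0; here √(π/(2γ)) = 0.81584. Differentiate with the product rule, d/dx e^(−γx²) = −2γx·e^(−γx²).
State is unnormalized: ∫|ψ|² dx = 3.0203, and ∫ψ*·(−ħ² ψ'') dx = 10.124, so ⟨p²⟩ = 10.124 / 3.0203.
⟨p²⟩ = 3.3519.

3.352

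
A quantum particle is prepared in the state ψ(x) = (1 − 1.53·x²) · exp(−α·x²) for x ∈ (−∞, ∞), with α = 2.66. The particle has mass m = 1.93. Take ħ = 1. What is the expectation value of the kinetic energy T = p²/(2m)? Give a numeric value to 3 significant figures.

1.27

T = −(ħ²/2m) d²/dx², so ⟨T⟩ = −(ħ²/2m) ∫ ψ*·ψ'' dx / ∫|ψ|² dx; with m = 1.93.
Expand each integrand as polynomial × e^(−2αx²) and use ∫x^(2j)·e^(−2αx²) dx = (2j−1)!!/(4α)^j · √(π/(2α)), odd powers → 0; here √(π/(2α)) = 0.76846. Differentiate with the product rule, d/dx e^(−αx²) = −2αx·e^(−αx²).
State is unnormalized: ∫|ψ|² dx = 0.59512, and ∫ψ*·(−ħ²/2m · ψ'') dx = 0.75851, so ⟨T⟩ = 0.75851 / 0.59512.
⟨T⟩ = 1.2745.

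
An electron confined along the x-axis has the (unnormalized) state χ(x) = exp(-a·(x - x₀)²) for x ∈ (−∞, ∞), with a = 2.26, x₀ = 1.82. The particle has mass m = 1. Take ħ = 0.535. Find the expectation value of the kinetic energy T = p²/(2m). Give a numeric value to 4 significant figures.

T = −(ħ²/2m) d²/dx², so ⟨T⟩ = −(ħ²/2m) ∫ χ*·χ'' dx / ∫|χ|² dx; with m = 1.
Gaussian moments (u = x − x₀): ∫u^(2j)·e^(−2au²) du = (2j−1)!!/(4a)^j · √(π/(2a)), odd powers integrate to 0; here √(π/(2a)) = 0.83369. Derivatives: d/dx e^(−au²) = −2au·e^(−au²), d²/dx² e^(−au²) = (4a²u² − 2a)·e^(−au²).
State is unnormalized: ∫|χ|² dx = 0.83369, and ∫χ*·(−ħ²/2m · χ'') dx = 0.26964, so ⟨T⟩ = 0.26964 / 0.83369.
⟨T⟩ = 0.32343.

0.3234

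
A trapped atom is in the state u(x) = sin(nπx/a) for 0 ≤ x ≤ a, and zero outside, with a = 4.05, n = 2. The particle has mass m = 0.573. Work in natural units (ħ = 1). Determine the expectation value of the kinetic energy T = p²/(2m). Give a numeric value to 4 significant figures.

T = −(ħ²/2m) d²/dx², so ⟨T⟩ = −(ħ²/2m) ∫ u*·u'' dx / ∫|u|² dx; with m = 0.573.
d/dx sin(nπx/a) = (nπ/a)·cos(nπx/a) and d²/dx² sin(nπx/a) = −(nπ/a)²·sin(nπx/a); on 0 ≤ x ≤ a, ∫sin²(nπx/a) dx = a/2 and ∫sin(nπx/a)·cos(nπx/a) dx = 0.
State is unnormalized: ∫|u|² dx = 2.0250, and ∫u*·(−ħ²/2m · u'') dx = 4.2529, so ⟨T⟩ = 4.2529 / 2.0250.
⟨T⟩ = 2.1002.

2.100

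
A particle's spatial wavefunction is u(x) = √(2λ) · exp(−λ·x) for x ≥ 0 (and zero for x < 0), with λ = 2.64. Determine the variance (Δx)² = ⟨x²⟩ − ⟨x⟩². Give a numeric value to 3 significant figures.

Compute ⟨x⟩ and ⟨x²⟩ separately, then (Δx)² = ⟨x²⟩ − ⟨x⟩².
Every integrand reduces to terms xʲ·e^(−2λx) on [0, ∞); use ∫₀^∞ xʲ·e^(−2λx) dx = j!/(2λ)^(j+1).
⟨x⟩ = 0.18939 and ⟨x²⟩ = 0.071740.
(Δx)² = 0.071740 − (0.18939)² = 0.035870.

0.0359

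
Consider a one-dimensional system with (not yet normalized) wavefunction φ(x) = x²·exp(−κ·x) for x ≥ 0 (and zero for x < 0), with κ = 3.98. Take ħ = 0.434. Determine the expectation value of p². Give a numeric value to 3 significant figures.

0.995

p² φ = −ħ² d²φ/dx²; ⟨p²⟩ = −ħ² ∫ φ*·φ'' dx / ∫|φ|² dx.
Differentiate x²·exp(−κ·x) with the product rule; every integrand then reduces to terms xʲ·e^(−2κx) on [0, ∞), with ∫₀^∞ xʲ·e^(−2κx) dx = j!/(2κ)^(j+1).
State is unnormalized: ∫|φ|² dx = 0.00075101, and ∫φ*·(−ħ² φ'') dx = 0.00074691, so ⟨p²⟩ = 0.00074691 / 0.00075101.
⟨p²⟩ = 0.99454.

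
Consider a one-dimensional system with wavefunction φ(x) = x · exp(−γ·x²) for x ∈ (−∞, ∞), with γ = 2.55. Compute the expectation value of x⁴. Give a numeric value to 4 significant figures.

0.1442

⟨x⁴⟩ = ∫ x⁴·|φ|² dx / ∫|φ|² dx (integrals over the domain).
Expand each integrand as polynomial × e^(−2γx²) and use ∫x^(2j)·e^(−2γx²) dx = (2j−1)!!/(4γ)^j · √(π/(2γ)), odd powers → 0; here √(π/(2γ)) = 0.78486.
State is unnormalized: ∫|φ|² dx = 0.076947, and ∫φ*·x⁴·φ dx = 0.011094, so ⟨x⁴⟩ = 0.011094 / 0.076947.
⟨x⁴⟩ = 0.14418.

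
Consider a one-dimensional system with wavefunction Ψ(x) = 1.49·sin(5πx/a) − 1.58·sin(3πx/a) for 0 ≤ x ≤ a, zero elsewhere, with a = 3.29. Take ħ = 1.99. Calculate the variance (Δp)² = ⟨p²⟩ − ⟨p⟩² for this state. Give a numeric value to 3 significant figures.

Compute ⟨p⟩ and ⟨p²⟩ separately; (Δp)² = ⟨p²⟩ − ⟨p⟩².
d²/dx² sin(jπx/a) = −(jπ/a)²·sin(jπx/a); on 0 ≤ x ≤ a, ∫sin²(jπx/a) dx = a/2 and ∫sin(jπx/a)·sin(lπx/a) dx = 0 for j ≠ l, so only diagonal terms survive in ∫|Ψ|² and ∫Ψ·Ψ″; ∫Ψ·Ψ′ dx = [Ψ²/2] between the walls = 0.
Normalization: ∫|Ψ|² dx = 7.7586.
⟨p⟩ = 0.0000 and ⟨p²⟩ = 59.693.
(Δp)² = 59.693 − (0.0000)² = 59.693.

59.7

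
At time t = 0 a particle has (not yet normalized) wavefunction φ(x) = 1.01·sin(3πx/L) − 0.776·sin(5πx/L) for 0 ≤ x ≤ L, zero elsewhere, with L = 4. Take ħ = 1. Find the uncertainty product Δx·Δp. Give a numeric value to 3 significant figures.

Δx = √(⟨x²⟩−⟨x⟩²), Δp = √(⟨p²⟩−⟨p⟩²).
On 0 ≤ x ≤ L (j ≠ l): ∫sin²(jπx/L) dx = L/2, ∫sin(jπx/L)·sin(lπx/L) dx = 0; diagonal moments ∫x·sin²(jπx/L) dx = L²/4, ∫x²·sin²(jπx/L) dx = L³·(1/6 − 1/(4j²π²)); cross terms ∫x·sin(jπx/L)·sin(lπx/L) dx = 0 for j + l even and −4jlL²/(π²(j² − l²)²) for j + l odd, ∫x²·sin(jπx/L)·sin(lπx/L) dx = (−1)^(j+l)·4jlL³/(π²(j² − l²)²); higher powers the same way via product-to-sum and parts. d²/dx² sin(jπx/L) = −(jπ/L)²·sin(jπx/L); on 0 ≤ x ≤ L, ∫sin²(jπx/L) dx = L/2 and ∫sin(jπx/L)·sin(lπx/L) dx = 0 for j ≠ l, so only diagonal terms survive in ∫|φ|² and ∫φ·φ″; ∫φ·φ′ dx = [φ²/2] between the walls = 0.
Normalization: ∫|φ|² dx = 3.2446.
⟨x⟩ = 2.0000, ⟨x²⟩ = 4.5304 ⇒ Δx = 0.72829.
⟨p⟩ = 0.0000, ⟨p²⟩ = 9.2152 ⇒ Δp = 3.0357.
Δx·Δp = 2.2108.

2.21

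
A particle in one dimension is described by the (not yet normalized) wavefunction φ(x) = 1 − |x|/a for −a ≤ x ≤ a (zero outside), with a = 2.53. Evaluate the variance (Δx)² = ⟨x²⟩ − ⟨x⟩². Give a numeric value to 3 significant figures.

Compute ⟨x⟩ and ⟨x²⟩ separately, then (Δx)² = ⟨x²⟩ − ⟨x⟩².
φ is even, so ∫ over [−a, a] = 2∫₀ᵃ with φ = 1 − x/a there: ∫₀ᵃ (1 − x/a)² dx = a/3, ∫₀ᵃ x²(1 − x/a)² dx = a³/30, ∫₀ᵃ x⁴(1 − x/a)² dx = a⁵/105.
Normalization: ∫|φ|² dx = 1.6867.
⟨x⟩ = 0.0000 and ⟨x²⟩ = 0.64009.
(Δx)² = 0.64009 − (0.0000)² = 0.64009.

0.640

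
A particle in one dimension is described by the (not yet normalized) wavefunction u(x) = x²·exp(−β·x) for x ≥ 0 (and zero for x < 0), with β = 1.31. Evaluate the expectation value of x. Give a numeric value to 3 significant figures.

⟨x⟩ = ∫ x·|u|² dx / ∫|u|² dx (integrals over the domain).
Every integrand reduces to terms xʲ·e^(−2βx) on [0, ∞); use ∫₀^∞ xʲ·e^(−2βx) dx = j!/(2β)^(j+1).
State is unnormalized: ∫|u|² dx = 0.19440, and ∫u*·x·u dx = 0.37100, so ⟨x⟩ = 0.37100 / 0.19440.
⟨x⟩ = 1.9084.

1.91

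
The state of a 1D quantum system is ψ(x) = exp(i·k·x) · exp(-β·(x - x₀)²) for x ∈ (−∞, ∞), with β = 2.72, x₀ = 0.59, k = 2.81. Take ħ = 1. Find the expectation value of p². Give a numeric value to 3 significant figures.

p² ψ = −ħ² d²ψ/dx²; ⟨p²⟩ = −ħ² ∫ ψ*·ψ'' dx / ∫|ψ|² dx.
Gaussian moments (u = x − x₀): ∫u^(2j)·e^(−2βu²) du = (2j−1)!!/(4β)^j · √(π/(2β)), odd powers integrate to 0; here √(π/(2β)) = 0.75993. Derivatives: ψ′ = (ik − 2βu)·ψ, ψ″ = ((ik − 2βu)² − 2β)·ψ; the odd-in-u pieces drop out.
State is unnormalized: ∫|ψ|² dx = 0.75993, and ∫ψ*·(−ħ² ψ'') dx = 8.0675, so ⟨p²⟩ = 8.0675 / 0.75993.
⟨p²⟩ = 10.616.

10.6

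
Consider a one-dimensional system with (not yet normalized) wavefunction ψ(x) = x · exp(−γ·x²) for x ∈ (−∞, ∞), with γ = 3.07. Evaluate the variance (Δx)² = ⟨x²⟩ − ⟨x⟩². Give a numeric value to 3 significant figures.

Compute ⟨x⟩ and ⟨x²⟩ separately, then (Δx)² = ⟨x²⟩ − ⟨x⟩².
Expand each integrand as polynomial × e^(−2γx²) and use ∫x^(2j)·e^(−2γx²) dx = (2j−1)!!/(4γ)^j · √(π/(2γ)), odd powers → 0; here √(π/(2γ)) = 0.71530.
Normalization: ∫|ψ|² dx = 0.058250.
⟨x⟩ = 0.0000 and ⟨x²⟩ = 0.24430.
(Δx)² = 0.24430 − (0.0000)² = 0.24430.

0.244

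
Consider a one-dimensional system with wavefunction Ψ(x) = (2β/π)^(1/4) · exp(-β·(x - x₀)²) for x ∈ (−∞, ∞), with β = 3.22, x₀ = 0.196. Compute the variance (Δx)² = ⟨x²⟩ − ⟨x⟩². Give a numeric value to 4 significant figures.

0.07764

Compute ⟨x⟩ and ⟨x²⟩ separately, then (Δx)² = ⟨x²⟩ − ⟨x⟩².
Gaussian moments (u = x − x₀): ∫u^(2j)·e^(−2βu²) du = (2j−1)!!/(4β)^j · √(π/(2β)), odd powers integrate to 0; here √(π/(2β)) = 0.69844.
⟨x⟩ = 0.19600 and ⟨x²⟩ = 0.11606.
(Δx)² = 0.11606 − (0.19600)² = 0.077640.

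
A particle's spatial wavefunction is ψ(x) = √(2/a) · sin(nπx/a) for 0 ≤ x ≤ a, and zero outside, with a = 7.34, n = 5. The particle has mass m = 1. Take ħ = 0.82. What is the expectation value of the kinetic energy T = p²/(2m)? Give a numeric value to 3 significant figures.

1.54

T = −(ħ²/2m) d²/dx², so ⟨T⟩ = −(ħ²/2m) ∫ ψ*·ψ'' dx; with m = 1.
d/dx sin(nπx/a) = (nπ/a)·cos(nπx/a) and d²/dx² sin(nπx/a) = −(nπ/a)²·sin(nπx/a); on 0 ≤ x ≤ a, ∫sin²(nπx/a) dx = a/2 and ∫sin(nπx/a)·cos(nπx/a) dx = 0.
⟨T⟩ = 1.5397.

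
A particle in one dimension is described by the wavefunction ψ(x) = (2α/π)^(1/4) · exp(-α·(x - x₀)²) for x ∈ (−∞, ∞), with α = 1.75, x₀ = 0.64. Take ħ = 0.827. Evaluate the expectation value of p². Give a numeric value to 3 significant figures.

1.20

p² ψ = −ħ² d²ψ/dx²; ⟨p²⟩ = −ħ² ∫ ψ*·ψ'' dx.
Gaussian moments (u = x − x₀): ∫u^(2j)·e^(−2αu²) du = (2j−1)!!/(4α)^j · √(π/(2α)), odd powers integrate to 0; here √(π/(2α)) = 0.94742. Derivatives: d/dx e^(−αu²) = −2αu·e^(−αu²), d²/dx² e^(−αu²) = (4α²u² − 2α)·e^(−αu²).
⟨p²⟩ = 1.1969.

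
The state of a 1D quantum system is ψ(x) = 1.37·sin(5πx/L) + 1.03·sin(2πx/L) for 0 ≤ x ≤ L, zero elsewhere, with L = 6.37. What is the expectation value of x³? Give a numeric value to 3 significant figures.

55.9

⟨x³⟩ = ∫ x³·|ψ|² dx / ∫|ψ|² dx (integrals over the domain).
On 0 ≤ x ≤ L (j ≠ l): ∫sin²(jπx/L) dx = L/2, ∫sin(jπx/L)·sin(lπx/L) dx = 0; diagonal moments ∫x·sin²(jπx/L) dx = L²/4, ∫x²·sin²(jπx/L) dx = L³·(1/6 − 1/(4j²π²)); cross terms ∫x·sin(jπx/L)·sin(lπx/L) dx = 0 for j + l even and −4jlL²/(π²(j² − l²)²) for j + l odd, ∫x²·sin(jπx/L)·sin(lπx/L) dx = (−1)^(j+l)·4jlL³/(π²(j² − l²)²); higher powers the same way via product-to-sum and parts.
State is unnormalized: ∫|ψ|² dx = 9.3569, and ∫ψ*·x³·ψ dx = 522.70, so ⟨x³⟩ = 522.70 / 9.3569.
⟨x³⟩ = 55.863.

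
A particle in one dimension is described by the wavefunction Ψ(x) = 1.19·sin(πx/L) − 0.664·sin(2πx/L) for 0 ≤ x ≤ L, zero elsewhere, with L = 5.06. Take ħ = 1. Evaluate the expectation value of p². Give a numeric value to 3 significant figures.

0.660

p² Ψ = −ħ² d²Ψ/dx²; ⟨p²⟩ = −ħ² ∫ Ψ*·Ψ'' dx / ∫|Ψ|² dx.
d²/dx² sin(jπx/L) = −(jπ/L)²·sin(jπx/L); on 0 ≤ x ≤ L, ∫sin²(jπx/L) dx = L/2 and ∫sin(jπx/L)·sin(lπx/L) dx = 0 for j ≠ l, so only diagonal terms survive in ∫|Ψ|² and ∫Ψ·Ψ″; ∫Ψ·Ψ′ dx = [Ψ²/2] between the walls = 0.
State is unnormalized: ∫|Ψ|² dx = 4.6982, and ∫Ψ*·(−ħ² Ψ'') dx = 3.1010, so ⟨p²⟩ = 3.1010 / 4.6982.
⟨p²⟩ = 0.66004.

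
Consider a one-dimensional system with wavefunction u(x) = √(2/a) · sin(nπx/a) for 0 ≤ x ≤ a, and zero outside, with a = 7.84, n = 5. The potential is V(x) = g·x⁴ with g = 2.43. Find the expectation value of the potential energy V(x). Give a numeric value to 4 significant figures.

1799.

⟨V⟩ = ∫ V(x)·|u|² dx.
With sin²θ = (1 − cos2θ)/2 on 0 ≤ x ≤ a: ∫sin²(nπx/a) dx = a/2, ∫x·sin²(nπx/a) dx = a²/4, ∫x²·sin²(nπx/a) dx = a³·(1/6 − 1/(4n²π²)); higher powers xᵏ the same way, integrating xᵏ·cos(2nπx/a) by parts.
⟨V⟩ = 1799.1.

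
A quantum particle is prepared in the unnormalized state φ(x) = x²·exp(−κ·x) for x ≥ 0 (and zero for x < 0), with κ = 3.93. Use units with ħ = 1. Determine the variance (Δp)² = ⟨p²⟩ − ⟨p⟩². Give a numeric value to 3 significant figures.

Compute ⟨p⟩ and ⟨p²⟩ separately; (Δp)² = ⟨p²⟩ − ⟨p⟩².
Differentiate x²·exp(−κ·x) with the product rule; every integrand then reduces to terms xʲ·e^(−2κx) on [0, ∞), with ∫₀^∞ xʲ·e^(−2κx) dx = j!/(2κ)^(j+1).
Normalization: ∫|φ|² dx = 0.00080002.
⟨p⟩ = 0.0000 and ⟨p²⟩ = 5.1483.
(Δp)² = 5.1483 − (0.0000)² = 5.1483.

5.15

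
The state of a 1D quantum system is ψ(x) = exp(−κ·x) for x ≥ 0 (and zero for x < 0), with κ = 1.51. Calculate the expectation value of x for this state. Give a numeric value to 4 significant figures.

0.3311

⟨x⟩ = ∫ x·|ψ|² dx / ∫|ψ|² dx (integrals over the domain).
Every integrand reduces to terms xʲ·e^(−2κx) on [0, ∞); use ∫₀^∞ xʲ·e^(−2κx) dx = j!/(2κ)^(j+1).
State is unnormalized: ∫|ψ|² dx = 0.33113, and ∫ψ*·x·ψ dx = 0.10964, so ⟨x⟩ = 0.10964 / 0.33113.
⟨x⟩ = 0.33113.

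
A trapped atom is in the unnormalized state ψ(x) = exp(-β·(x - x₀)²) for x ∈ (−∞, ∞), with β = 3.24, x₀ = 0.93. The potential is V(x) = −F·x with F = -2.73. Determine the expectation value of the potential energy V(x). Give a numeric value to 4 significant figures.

⟨V⟩ = ∫ V(x)·|ψ|² dx / ∫|ψ|² dx.
Gaussian moments (u = x − x₀): ∫u^(2j)·e^(−2βu²) du = (2j−1)!!/(4β)^j · √(π/(2β)), odd powers integrate to 0; here √(π/(2β)) = 0.69629.
State is unnormalized: ∫|ψ|² dx = 0.69629, and ∫ψ*·V(x)·ψ dx = 1.7678, so ⟨V⟩ = 1.7678 / 0.69629.
⟨V⟩ = 2.5389.

2.539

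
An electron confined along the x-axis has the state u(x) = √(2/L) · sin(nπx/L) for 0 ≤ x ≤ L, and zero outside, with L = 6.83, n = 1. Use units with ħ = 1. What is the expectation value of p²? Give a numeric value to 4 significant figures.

0.2116

p² u = −ħ² d²u/dx²; ⟨p²⟩ = −ħ² ∫ u*·u'' dx.
d/dx sin(nπx/L) = (nπ/L)·cos(nπx/L) and d²/dx² sin(nπx/L) = −(nπ/L)²·sin(nπx/L); on 0 ≤ x ≤ L, ∫sin²(nπx/L) dx = L/2 and ∫sin(nπx/L)·cos(nπx/L) dx = 0.
⟨p²⟩ = 0.21157.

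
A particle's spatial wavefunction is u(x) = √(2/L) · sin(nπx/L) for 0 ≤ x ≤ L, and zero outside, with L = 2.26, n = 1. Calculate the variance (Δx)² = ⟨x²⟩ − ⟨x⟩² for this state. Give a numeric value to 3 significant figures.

Compute ⟨x⟩ and ⟨x²⟩ separately, then (Δx)² = ⟨x²⟩ − ⟨x⟩².
With sin²θ = (1 − cos2θ)/2 on 0 ≤ x ≤ L: ∫sin²(nπx/L) dx = L/2, ∫x·sin²(nπx/L) dx = L²/4, ∫x²·sin²(nπx/L) dx = L³·(1/6 − 1/(4n²π²)); higher powers xᵏ the same way, integrating xᵏ·cos(2nπx/L) by parts.
⟨x⟩ = 1.1300 and ⟨x²⟩ = 1.4438.
(Δx)² = 1.4438 − (1.1300)² = 0.16688.

0.167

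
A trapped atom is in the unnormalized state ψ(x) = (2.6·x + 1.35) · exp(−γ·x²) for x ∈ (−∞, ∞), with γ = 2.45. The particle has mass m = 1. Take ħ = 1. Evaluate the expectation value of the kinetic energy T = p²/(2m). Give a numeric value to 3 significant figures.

1.90

T = −(ħ²/2m) d²/dx², so ⟨T⟩ = −(ħ²/2m) ∫ ψ*·ψ'' dx / ∫|ψ|² dx; with m = 1.
Expand each integrand as polynomial × e^(−2γx²) and use ∫x^(2j)·e^(−2γx²) dx = (2j−1)!!/(4γ)^j · √(π/(2γ)), odd powers → 0; here √(π/(2γ)) = 0.80071. Differentiate with the product rule, d/dx e^(−γx²) = −2γx·e^(−γx²).
State is unnormalized: ∫|ψ|² dx = 2.0116, and ∫ψ*·(−ħ²/2m · ψ'') dx = 3.8174, so ⟨T⟩ = 3.8174 / 2.0116.
⟨T⟩ = 1.8977.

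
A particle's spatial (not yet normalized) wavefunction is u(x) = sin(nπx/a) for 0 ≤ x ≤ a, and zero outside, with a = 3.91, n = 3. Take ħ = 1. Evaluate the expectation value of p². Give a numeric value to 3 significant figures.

5.81

p² u = −ħ² d²u/dx²; ⟨p²⟩ = −ħ² ∫ u*·u'' dx / ∫|u|² dx.
d/dx sin(nπx/a) = (nπ/a)·cos(nπx/a) and d²/dx² sin(nπx/a) = −(nπ/a)²·sin(nπx/a); on 0 ≤ x ≤ a, ∫sin²(nπx/a) dx = a/2 and ∫sin(nπx/a)·cos(nπx/a) dx = 0.
State is unnormalized: ∫|u|² dx = 1.9550, and ∫u*·(−ħ² u'') dx = 11.359, so ⟨p²⟩ = 11.359 / 1.9550.
⟨p²⟩ = 5.8102.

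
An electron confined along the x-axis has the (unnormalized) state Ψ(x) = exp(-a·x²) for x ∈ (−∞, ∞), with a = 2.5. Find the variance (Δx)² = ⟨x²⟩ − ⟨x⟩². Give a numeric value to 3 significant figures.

0.100

Compute ⟨x⟩ and ⟨x²⟩ separately, then (Δx)² = ⟨x²⟩ − ⟨x⟩².
Gaussian moments: ∫x^(2j)·e^(−2ax²) dx = (2j−1)!!/(4a)^j · √(π/(2a)), odd powers integrate to 0; here √(π/(2a)) = 0.79267.
Normalization: ∫|Ψ|² dx = 0.79267.
⟨x⟩ = 0.0000 and ⟨x²⟩ = 0.10000.
(Δx)² = 0.10000 − (0.0000)² = 0.10000.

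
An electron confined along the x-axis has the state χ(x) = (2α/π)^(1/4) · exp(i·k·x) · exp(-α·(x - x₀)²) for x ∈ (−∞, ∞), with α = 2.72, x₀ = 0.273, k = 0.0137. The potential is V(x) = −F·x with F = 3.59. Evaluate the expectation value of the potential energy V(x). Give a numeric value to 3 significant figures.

⟨V⟩ = ∫ V(x)·|χ|² dx.
Gaussian moments (u = x − x₀): ∫u^(2j)·e^(−2αu²) du = (2j−1)!!/(4α)^j · √(π/(2α)), odd powers integrate to 0; here √(π/(2α)) = 0.75993.
⟨V⟩ = -0.98007.

-0.980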